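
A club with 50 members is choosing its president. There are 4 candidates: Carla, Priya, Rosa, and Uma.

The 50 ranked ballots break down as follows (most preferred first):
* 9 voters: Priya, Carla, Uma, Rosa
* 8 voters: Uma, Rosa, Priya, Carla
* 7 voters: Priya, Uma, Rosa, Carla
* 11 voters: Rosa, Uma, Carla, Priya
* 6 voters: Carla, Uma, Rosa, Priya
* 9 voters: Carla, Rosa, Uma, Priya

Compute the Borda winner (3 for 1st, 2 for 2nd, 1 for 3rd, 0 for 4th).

Uma

Carla: 9×2 + 8×0 + 7×0 + 11×1 + 6×3 + 9×3 = 74
Priya: 9×3 + 8×1 + 7×3 + 11×0 + 6×0 + 9×0 = 56
Rosa: 9×0 + 8×2 + 7×1 + 11×3 + 6×1 + 9×2 = 80
Uma: 9×1 + 8×3 + 7×2 + 11×2 + 6×2 + 9×1 = 90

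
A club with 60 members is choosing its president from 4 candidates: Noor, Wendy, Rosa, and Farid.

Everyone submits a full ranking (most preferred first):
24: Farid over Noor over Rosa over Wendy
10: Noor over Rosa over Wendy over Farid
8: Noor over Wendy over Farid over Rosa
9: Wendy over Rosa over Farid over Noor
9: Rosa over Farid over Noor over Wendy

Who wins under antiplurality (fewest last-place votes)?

Last-place votes: Noor 9, Wendy 33, Rosa 8, Farid 10.

Rosa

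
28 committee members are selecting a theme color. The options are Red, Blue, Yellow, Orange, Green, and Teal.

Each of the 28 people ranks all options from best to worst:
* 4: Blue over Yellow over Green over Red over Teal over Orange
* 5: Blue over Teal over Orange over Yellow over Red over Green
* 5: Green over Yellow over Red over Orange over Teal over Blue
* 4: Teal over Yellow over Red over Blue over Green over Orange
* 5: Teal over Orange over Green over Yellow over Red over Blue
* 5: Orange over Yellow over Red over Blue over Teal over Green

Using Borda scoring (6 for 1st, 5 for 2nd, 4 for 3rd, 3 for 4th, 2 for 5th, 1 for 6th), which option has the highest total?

Red: 4×3 + 5×2 + 5×4 + 4×4 + 5×2 + 5×4 = 88
Blue: 4×6 + 5×6 + 5×1 + 4×3 + 5×1 + 5×3 = 91
Yellow: 4×5 + 5×3 + 5×5 + 4×5 + 5×3 + 5×5 = 120
Orange: 4×1 + 5×4 + 5×3 + 4×1 + 5×5 + 5×6 = 98
Green: 4×4 + 5×1 + 5×6 + 4×2 + 5×4 + 5×1 = 84
Teal: 4×2 + 5×5 + 5×2 + 4×6 + 5×6 + 5×2 = 107

Yellow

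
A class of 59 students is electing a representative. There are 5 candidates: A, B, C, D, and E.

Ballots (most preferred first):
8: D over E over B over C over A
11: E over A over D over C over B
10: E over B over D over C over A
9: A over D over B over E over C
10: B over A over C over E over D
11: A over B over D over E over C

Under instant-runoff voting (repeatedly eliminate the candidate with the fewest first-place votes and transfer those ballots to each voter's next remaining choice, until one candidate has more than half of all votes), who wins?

A

Round 1: A 20, B 10, C 0, D 8, E 21. C eliminated.
Round 2: A 20, B 10, D 8, E 21. D eliminated.
Round 3: A 20, B 10, E 29. B eliminated.
Round 4: A 30, E 29. A has a majority (≥30).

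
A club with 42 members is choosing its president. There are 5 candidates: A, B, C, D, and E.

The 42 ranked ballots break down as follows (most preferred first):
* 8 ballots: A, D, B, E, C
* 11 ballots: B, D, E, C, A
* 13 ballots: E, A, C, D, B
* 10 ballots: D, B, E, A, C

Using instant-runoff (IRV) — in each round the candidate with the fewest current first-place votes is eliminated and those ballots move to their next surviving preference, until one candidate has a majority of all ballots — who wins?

Round 1: A 8, B 11, C 0, D 10, E 13. C eliminated.
Round 2: A 8, B 11, D 10, E 13. A eliminated.
Round 3: B 11, D 18, E 13. B eliminated.
Round 4: D 29, E 13. D has a majority (≥22).

D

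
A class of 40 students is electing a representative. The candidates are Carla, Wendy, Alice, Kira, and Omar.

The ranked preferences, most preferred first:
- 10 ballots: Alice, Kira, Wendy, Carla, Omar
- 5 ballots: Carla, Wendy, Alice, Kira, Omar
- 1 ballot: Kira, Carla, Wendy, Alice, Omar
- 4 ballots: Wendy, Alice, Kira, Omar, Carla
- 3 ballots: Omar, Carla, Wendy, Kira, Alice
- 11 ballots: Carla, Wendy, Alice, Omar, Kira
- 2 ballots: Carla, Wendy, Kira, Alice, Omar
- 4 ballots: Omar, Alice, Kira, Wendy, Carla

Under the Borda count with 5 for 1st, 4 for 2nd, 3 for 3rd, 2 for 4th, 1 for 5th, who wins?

Wendy

Carla: 10×2 + 5×5 + 1×4 + 4×1 + 3×4 + 11×5 + 2×5 + 4×1 = 134
Wendy: 10×3 + 5×4 + 1×3 + 4×5 + 3×3 + 11×4 + 2×4 + 4×2 = 142
Alice: 10×5 + 5×3 + 1×2 + 4×4 + 3×1 + 11×3 + 2×2 + 4×4 = 139
Kira: 10×4 + 5×2 + 1×5 + 4×3 + 3×2 + 11×1 + 2×3 + 4×3 = 102
Omar: 10×1 + 5×1 + 1×1 + 4×2 + 3×5 + 11×2 + 2×1 + 4×5 = 83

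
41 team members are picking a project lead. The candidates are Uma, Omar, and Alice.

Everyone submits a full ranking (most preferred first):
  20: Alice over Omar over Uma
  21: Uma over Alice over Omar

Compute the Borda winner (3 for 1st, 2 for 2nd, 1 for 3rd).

Uma: 20×1 + 21×3 = 83
Omar: 20×2 + 21×1 = 61
Alice: 20×3 + 21×2 = 102

Alice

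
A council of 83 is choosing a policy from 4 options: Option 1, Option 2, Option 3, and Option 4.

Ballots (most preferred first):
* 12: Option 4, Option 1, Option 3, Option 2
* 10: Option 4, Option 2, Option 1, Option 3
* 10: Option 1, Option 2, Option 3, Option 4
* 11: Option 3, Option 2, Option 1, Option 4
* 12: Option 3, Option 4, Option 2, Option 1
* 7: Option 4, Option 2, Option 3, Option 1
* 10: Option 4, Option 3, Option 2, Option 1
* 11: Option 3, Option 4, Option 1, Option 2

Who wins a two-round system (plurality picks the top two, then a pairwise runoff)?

Option 3

Round 1 first-place votes: Option 1 10, Option 2 0, Option 3 34, Option 4 39. Option 4 and Option 3 advance.
Runoff: Option 4 is ranked above Option 3 on 39 ballots, Option 3 above Option 4 on 44.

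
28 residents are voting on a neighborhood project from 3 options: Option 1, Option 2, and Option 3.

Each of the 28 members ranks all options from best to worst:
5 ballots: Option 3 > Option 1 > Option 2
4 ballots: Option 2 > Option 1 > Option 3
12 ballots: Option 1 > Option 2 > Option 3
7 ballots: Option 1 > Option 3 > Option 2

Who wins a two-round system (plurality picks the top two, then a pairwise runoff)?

Option 1

Round 1 first-place votes: Option 1 19, Option 2 4, Option 3 5. Option 1 and Option 3 advance.
Runoff: Option 1 is ranked above Option 3 on 23 ballots, Option 3 above Option 1 on 5.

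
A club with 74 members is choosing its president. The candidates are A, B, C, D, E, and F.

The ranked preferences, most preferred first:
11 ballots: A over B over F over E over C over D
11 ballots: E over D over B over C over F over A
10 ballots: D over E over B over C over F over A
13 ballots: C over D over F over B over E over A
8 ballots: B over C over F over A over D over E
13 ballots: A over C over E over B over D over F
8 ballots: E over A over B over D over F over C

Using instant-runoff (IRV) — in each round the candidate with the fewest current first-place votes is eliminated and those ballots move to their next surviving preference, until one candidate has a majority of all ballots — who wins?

Round 1: A 24, B 8, C 13, D 10, E 19, F 0. F eliminated.
Round 2: A 24, B 8, C 13, D 10, E 19. B eliminated.
Round 3: A 24, C 21, D 10, E 19. D eliminated.
Round 4: A 24, C 21, E 29. C eliminated.
Round 5: A 32, E 42. E has a majority (≥38).

E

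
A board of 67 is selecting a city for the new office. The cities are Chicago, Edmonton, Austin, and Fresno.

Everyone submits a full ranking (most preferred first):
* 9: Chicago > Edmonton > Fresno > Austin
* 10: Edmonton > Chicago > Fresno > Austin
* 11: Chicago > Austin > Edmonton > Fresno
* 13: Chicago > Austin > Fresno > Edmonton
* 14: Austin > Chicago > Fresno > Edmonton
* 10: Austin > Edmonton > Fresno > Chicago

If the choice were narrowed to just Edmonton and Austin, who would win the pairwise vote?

Austin

Edmonton is ranked above Austin on 19 ballots; Austin above Edmonton on 48.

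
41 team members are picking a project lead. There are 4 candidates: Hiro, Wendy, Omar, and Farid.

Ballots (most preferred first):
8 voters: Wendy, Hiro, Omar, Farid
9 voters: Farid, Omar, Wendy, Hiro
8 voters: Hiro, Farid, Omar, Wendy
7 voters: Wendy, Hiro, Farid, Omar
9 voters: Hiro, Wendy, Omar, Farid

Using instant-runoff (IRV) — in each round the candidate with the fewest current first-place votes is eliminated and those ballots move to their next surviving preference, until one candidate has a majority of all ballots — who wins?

Wendy

Round 1: Hiro 17, Wendy 15, Omar 0, Farid 9. Omar eliminated.
Round 2: Hiro 17, Wendy 15, Farid 9. Farid eliminated.
Round 3: Hiro 17, Wendy 24. Wendy has a majority (≥21).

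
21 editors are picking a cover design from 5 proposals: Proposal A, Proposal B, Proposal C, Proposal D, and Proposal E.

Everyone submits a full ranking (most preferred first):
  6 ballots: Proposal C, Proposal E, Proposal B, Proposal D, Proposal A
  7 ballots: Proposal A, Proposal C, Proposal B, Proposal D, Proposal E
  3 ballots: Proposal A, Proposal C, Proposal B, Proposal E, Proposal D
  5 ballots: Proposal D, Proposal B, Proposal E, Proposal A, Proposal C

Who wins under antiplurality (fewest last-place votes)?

Last-place votes: Proposal A 6, Proposal B 0, Proposal C 5, Proposal D 3, Proposal E 7.

Proposal B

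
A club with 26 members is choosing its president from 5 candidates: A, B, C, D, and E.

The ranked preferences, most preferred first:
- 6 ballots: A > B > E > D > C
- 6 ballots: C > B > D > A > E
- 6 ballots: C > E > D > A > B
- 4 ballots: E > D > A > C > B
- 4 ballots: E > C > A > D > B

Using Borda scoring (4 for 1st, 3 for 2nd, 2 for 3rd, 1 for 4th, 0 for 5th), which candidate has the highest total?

C

A: 6×4 + 6×1 + 6×1 + 4×2 + 4×2 = 52
B: 6×3 + 6×3 + 6×0 + 4×0 + 4×0 = 36
C: 6×0 + 6×4 + 6×4 + 4×1 + 4×3 = 64
D: 6×1 + 6×2 + 6×2 + 4×3 + 4×1 = 46
E: 6×2 + 6×0 + 6×3 + 4×4 + 4×4 = 62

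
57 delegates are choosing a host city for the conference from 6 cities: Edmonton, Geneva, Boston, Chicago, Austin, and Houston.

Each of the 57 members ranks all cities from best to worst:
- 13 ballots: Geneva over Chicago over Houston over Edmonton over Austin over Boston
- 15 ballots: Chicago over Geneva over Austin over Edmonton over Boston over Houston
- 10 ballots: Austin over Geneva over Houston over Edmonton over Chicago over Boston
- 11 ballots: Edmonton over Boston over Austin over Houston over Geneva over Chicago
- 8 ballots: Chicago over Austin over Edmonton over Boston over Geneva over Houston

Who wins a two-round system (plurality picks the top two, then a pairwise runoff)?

Round 1 first-place votes: Edmonton 11, Geneva 13, Boston 0, Chicago 23, Austin 10, Houston 0. Chicago and Geneva advance.
Runoff: Chicago is ranked above Geneva on 23 ballots, Geneva above Chicago on 34.

Geneva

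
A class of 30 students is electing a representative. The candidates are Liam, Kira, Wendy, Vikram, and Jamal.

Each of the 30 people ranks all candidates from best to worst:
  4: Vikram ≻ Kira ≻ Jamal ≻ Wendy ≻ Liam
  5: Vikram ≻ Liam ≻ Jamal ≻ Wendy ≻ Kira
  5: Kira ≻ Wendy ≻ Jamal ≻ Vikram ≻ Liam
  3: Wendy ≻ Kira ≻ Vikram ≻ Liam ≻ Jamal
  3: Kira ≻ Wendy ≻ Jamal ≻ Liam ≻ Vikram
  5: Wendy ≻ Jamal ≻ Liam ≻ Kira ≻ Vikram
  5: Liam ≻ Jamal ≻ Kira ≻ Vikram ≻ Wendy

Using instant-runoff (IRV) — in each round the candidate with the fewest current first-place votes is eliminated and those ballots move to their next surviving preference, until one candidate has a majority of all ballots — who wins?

Kira

Round 1: Liam 5, Kira 8, Wendy 8, Vikram 9, Jamal 0. Jamal eliminated.
Round 2: Liam 5, Kira 8, Wendy 8, Vikram 9. Liam eliminated.
Round 3: Kira 13, Wendy 8, Vikram 9. Wendy eliminated.
Round 4: Kira 21, Vikram 9. Kira has a majority (≥16).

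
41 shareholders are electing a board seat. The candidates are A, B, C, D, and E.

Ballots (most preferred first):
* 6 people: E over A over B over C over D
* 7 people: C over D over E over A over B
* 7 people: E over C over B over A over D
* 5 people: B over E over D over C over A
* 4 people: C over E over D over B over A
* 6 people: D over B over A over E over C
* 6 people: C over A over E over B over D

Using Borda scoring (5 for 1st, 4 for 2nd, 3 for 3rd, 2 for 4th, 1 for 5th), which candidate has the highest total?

E

A: 6×4 + 7×2 + 7×2 + 5×1 + 4×1 + 6×3 + 6×4 = 103
B: 6×3 + 7×1 + 7×3 + 5×5 + 4×2 + 6×4 + 6×2 = 115
C: 6×2 + 7×5 + 7×4 + 5×2 + 4×5 + 6×1 + 6×5 = 141
D: 6×1 + 7×4 + 7×1 + 5×3 + 4×3 + 6×5 + 6×1 = 104
E: 6×5 + 7×3 + 7×5 + 5×4 + 4×4 + 6×2 + 6×3 = 152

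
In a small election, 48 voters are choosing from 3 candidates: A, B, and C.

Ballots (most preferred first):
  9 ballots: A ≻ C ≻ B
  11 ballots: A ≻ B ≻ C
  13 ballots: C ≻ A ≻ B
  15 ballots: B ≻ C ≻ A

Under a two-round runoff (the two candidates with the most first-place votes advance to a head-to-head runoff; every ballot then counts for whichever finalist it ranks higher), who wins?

A

Round 1 first-place votes: A 20, B 15, C 13. A and B advance.
Runoff: A is ranked above B on 33 ballots, B above A on 15.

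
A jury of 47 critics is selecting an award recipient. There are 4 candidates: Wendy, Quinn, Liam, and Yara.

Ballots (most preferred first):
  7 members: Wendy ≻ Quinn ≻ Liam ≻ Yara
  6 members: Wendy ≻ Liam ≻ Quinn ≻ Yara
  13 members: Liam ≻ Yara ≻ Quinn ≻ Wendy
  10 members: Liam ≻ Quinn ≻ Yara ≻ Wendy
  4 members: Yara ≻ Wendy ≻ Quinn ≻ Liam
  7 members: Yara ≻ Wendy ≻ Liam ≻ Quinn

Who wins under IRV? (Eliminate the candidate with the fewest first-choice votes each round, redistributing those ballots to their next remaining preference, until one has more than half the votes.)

Round 1: Wendy 13, Quinn 0, Liam 23, Yara 11. Quinn eliminated.
Round 2: Wendy 13, Liam 23, Yara 11. Yara eliminated.
Round 3: Wendy 24, Liam 23. Wendy has a majority (≥24).

Wendy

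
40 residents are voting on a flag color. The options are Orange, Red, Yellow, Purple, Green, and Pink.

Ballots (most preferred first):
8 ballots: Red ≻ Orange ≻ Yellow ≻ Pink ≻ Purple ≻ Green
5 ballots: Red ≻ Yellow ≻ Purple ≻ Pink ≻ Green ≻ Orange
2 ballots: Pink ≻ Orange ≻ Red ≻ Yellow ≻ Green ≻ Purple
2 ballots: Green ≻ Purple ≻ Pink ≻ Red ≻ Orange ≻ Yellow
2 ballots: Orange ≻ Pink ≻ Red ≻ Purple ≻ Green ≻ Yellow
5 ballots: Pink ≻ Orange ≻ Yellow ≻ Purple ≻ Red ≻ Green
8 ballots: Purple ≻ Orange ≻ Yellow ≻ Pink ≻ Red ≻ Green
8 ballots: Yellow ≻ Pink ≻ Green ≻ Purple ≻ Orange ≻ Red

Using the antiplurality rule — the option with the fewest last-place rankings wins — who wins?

Pink

Last-place votes: Orange 5, Red 8, Yellow 4, Purple 2, Green 21, Pink 0.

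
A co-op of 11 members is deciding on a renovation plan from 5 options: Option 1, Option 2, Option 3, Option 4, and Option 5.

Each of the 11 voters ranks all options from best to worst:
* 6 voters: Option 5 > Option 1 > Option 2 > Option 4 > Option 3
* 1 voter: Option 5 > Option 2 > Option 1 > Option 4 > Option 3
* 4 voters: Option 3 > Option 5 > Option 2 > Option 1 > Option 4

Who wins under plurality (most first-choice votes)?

Option 5

First-place votes: Option 1 0, Option 2 0, Option 3 4, Option 4 0, Option 5 7.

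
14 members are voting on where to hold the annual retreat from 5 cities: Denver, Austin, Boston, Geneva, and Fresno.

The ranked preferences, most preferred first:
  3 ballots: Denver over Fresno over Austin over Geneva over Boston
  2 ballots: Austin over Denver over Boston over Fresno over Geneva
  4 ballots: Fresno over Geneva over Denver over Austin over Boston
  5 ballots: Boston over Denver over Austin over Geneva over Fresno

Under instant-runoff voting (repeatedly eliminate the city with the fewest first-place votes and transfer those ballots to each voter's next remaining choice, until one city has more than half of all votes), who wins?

Round 1: Denver 3, Austin 2, Boston 5, Geneva 0, Fresno 4. Geneva eliminated.
Round 2: Denver 3, Austin 2, Boston 5, Fresno 4. Austin eliminated.
Round 3: Denver 5, Boston 5, Fresno 4. Fresno eliminated.
Round 4: Denver 9, Boston 5. Denver has a majority (≥8).

Denver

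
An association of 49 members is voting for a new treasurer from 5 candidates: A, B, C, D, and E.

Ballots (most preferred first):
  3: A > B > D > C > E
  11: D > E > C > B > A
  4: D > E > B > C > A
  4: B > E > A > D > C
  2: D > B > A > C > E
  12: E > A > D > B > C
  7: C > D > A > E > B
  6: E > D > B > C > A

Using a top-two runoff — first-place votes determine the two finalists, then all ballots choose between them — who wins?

D

Round 1 first-place votes: A 3, B 4, C 7, D 17, E 18. E and D advance.
Runoff: E is ranked above D on 22 ballots, D above E on 27.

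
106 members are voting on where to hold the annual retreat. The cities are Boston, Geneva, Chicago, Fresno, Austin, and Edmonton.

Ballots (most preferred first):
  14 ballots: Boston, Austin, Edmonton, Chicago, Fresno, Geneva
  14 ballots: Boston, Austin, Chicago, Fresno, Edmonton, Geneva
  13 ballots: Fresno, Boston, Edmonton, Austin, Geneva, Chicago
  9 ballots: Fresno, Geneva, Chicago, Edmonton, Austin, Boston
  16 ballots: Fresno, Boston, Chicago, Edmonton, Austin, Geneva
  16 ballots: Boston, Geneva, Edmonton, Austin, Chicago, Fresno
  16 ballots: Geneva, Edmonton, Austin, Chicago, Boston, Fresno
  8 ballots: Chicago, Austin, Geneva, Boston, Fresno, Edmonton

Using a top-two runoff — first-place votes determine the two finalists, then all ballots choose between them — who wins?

Boston

Round 1 first-place votes: Boston 44, Geneva 16, Chicago 8, Fresno 38, Austin 0, Edmonton 0. Boston and Fresno advance.
Runoff: Boston is ranked above Fresno on 68 ballots, Fresno above Boston on 38.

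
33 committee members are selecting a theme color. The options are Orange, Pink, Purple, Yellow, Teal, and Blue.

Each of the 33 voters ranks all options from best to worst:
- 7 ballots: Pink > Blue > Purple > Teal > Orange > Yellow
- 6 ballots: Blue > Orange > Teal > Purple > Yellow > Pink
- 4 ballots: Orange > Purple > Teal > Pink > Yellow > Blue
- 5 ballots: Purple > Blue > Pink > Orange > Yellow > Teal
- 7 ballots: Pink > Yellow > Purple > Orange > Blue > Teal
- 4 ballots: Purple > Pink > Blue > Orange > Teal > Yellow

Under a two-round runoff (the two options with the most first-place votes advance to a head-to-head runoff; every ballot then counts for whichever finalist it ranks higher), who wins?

Round 1 first-place votes: Orange 4, Pink 14, Purple 9, Yellow 0, Teal 0, Blue 6. Pink and Purple advance.
Runoff: Pink is ranked above Purple on 14 ballots, Purple above Pink on 19.

Purple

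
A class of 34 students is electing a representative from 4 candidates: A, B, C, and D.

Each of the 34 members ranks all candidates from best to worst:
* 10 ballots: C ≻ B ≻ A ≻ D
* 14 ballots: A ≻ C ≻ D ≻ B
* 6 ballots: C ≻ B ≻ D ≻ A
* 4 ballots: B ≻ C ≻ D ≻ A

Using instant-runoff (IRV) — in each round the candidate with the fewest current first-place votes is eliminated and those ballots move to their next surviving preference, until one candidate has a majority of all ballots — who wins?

Round 1: A 14, B 4, C 16, D 0. D eliminated.
Round 2: A 14, B 4, C 16. B eliminated.
Round 3: A 14, C 20. C has a majority (≥18).

C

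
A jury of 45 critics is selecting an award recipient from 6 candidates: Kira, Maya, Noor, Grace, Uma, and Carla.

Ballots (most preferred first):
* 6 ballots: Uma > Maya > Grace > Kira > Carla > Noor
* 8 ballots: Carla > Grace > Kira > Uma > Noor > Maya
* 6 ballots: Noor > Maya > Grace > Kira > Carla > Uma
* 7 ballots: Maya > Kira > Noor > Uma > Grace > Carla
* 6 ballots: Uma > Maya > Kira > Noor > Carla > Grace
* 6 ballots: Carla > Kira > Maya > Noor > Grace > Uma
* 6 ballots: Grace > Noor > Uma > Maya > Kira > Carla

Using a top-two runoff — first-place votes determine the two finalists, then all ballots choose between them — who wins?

Uma

Round 1 first-place votes: Kira 0, Maya 7, Noor 6, Grace 6, Uma 12, Carla 14. Carla and Uma advance.
Runoff: Carla is ranked above Uma on 20 ballots, Uma above Carla on 25.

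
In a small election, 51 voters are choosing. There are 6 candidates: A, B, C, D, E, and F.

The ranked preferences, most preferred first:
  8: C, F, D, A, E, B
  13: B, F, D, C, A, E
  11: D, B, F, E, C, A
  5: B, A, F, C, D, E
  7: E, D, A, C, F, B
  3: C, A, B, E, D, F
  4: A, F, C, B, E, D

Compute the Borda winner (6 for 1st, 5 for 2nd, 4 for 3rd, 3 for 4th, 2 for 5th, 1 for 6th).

A: 8×3 + 13×2 + 11×1 + 5×5 + 7×4 + 3×5 + 4×6 = 153
B: 8×1 + 13×6 + 11×5 + 5×6 + 7×1 + 3×4 + 4×3 = 202
C: 8×6 + 13×3 + 11×2 + 5×3 + 7×3 + 3×6 + 4×4 = 179
D: 8×4 + 13×4 + 11×6 + 5×2 + 7×5 + 3×2 + 4×1 = 205
E: 8×2 + 13×1 + 11×3 + 5×1 + 7×6 + 3×3 + 4×2 = 126
F: 8×5 + 13×5 + 11×4 + 5×4 + 7×2 + 3×1 + 4×5 = 206

F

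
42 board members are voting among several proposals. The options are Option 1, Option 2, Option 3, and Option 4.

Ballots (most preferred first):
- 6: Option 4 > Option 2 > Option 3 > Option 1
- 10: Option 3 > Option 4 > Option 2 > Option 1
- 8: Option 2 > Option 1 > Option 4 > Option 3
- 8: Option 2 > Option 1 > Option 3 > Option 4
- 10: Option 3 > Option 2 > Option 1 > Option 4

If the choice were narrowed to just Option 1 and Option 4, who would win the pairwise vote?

Option 1

Option 1 is ranked above Option 4 on 26 ballots; Option 4 above Option 1 on 16.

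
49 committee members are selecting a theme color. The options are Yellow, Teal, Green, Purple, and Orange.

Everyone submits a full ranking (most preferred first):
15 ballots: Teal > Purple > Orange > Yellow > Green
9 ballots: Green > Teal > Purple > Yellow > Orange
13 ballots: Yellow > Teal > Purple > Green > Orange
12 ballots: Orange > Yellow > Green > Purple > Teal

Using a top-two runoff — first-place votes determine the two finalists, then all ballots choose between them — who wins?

Yellow

Round 1 first-place votes: Yellow 13, Teal 15, Green 9, Purple 0, Orange 12. Teal and Yellow advance.
Runoff: Teal is ranked above Yellow on 24 ballots, Yellow above Teal on 25.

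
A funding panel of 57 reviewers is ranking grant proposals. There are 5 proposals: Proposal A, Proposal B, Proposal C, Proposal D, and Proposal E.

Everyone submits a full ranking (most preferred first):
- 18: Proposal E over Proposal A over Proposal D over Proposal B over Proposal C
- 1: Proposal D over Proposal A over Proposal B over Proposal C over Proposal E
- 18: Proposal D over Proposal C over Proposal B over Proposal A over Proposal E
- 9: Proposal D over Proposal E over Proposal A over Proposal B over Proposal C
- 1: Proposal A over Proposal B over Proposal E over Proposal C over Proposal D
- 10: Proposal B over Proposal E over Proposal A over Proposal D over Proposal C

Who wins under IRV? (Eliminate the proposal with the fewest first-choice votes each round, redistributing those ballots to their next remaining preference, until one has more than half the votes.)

Round 1: Proposal A 1, Proposal B 10, Proposal C 0, Proposal D 28, Proposal E 18. Proposal C eliminated.
Round 2: Proposal A 1, Proposal B 10, Proposal D 28, Proposal E 18. Proposal A eliminated.
Round 3: Proposal B 11, Proposal D 28, Proposal E 18. Proposal B eliminated.
Round 4: Proposal D 28, Proposal E 29. Proposal E has a majority (≥29).

Proposal E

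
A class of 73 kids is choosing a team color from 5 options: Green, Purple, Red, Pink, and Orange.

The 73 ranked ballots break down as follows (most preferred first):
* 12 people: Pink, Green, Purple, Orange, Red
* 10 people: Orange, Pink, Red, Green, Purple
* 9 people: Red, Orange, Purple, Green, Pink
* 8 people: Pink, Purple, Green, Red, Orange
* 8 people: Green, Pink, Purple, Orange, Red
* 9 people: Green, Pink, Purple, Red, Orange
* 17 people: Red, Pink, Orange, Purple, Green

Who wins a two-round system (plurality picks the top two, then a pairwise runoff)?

Pink

Round 1 first-place votes: Green 17, Purple 0, Red 26, Pink 20, Orange 10. Red and Pink advance.
Runoff: Red is ranked above Pink on 26 ballots, Pink above Red on 47.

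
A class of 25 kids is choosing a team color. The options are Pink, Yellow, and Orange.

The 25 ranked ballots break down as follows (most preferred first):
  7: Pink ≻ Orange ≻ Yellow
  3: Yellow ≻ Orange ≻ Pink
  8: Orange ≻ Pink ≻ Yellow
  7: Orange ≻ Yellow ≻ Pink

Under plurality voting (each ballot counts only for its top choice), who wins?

Orange

First-place votes: Pink 7, Yellow 3, Orange 15.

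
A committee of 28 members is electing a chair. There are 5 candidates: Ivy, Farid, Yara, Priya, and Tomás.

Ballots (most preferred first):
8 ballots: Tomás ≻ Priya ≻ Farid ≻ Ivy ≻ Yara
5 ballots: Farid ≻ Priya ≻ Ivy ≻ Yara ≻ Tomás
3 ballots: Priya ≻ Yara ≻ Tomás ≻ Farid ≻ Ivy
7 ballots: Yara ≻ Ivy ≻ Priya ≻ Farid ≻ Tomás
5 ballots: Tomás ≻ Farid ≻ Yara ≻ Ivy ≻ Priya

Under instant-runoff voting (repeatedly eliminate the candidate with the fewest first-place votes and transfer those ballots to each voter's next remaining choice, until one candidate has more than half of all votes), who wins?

Round 1: Ivy 0, Farid 5, Yara 7, Priya 3, Tomás 13. Ivy eliminated.
Round 2: Farid 5, Yara 7, Priya 3, Tomás 13. Priya eliminated.
Round 3: Farid 5, Yara 10, Tomás 13. Farid eliminated.
Round 4: Yara 15, Tomás 13. Yara has a majority (≥15).

Yara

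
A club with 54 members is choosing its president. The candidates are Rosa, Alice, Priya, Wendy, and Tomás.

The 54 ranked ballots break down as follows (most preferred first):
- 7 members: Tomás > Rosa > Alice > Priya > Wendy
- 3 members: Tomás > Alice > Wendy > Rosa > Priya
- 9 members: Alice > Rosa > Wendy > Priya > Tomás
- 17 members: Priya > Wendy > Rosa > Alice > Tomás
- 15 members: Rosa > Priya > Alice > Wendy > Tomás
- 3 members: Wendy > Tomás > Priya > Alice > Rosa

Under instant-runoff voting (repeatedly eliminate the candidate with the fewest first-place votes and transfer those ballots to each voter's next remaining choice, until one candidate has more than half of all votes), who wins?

Round 1: Rosa 15, Alice 9, Priya 17, Wendy 3, Tomás 10. Wendy eliminated.
Round 2: Rosa 15, Alice 9, Priya 17, Tomás 13. Alice eliminated.
Round 3: Rosa 24, Priya 17, Tomás 13. Tomás eliminated.
Round 4: Rosa 34, Priya 20. Rosa has a majority (≥28).

Rosa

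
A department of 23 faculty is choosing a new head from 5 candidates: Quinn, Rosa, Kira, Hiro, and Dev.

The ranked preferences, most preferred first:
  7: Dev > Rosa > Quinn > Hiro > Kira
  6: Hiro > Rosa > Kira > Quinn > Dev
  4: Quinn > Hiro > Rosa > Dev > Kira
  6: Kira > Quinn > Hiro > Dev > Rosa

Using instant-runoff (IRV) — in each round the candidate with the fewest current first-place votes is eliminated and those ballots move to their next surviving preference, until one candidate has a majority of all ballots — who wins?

Round 1: Quinn 4, Rosa 0, Kira 6, Hiro 6, Dev 7. Rosa eliminated.
Round 2: Quinn 4, Kira 6, Hiro 6, Dev 7. Quinn eliminated.
Round 3: Kira 6, Hiro 10, Dev 7. Kira eliminated.
Round 4: Hiro 16, Dev 7. Hiro has a majority (≥12).

Hiro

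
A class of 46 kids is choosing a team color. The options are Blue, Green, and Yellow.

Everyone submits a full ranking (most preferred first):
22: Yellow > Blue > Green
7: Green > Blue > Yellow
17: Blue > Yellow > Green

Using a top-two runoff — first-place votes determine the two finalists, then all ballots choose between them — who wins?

Round 1 first-place votes: Blue 17, Green 7, Yellow 22. Yellow and Blue advance.
Runoff: Yellow is ranked above Blue on 22 ballots, Blue above Yellow on 24.

Blue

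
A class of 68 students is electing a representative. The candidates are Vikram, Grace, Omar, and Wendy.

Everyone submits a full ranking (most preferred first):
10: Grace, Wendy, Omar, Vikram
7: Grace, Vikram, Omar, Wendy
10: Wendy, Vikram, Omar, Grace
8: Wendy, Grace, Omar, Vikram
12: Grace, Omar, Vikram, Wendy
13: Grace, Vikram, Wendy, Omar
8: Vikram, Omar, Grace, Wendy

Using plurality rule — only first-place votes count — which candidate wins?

First-place votes: Vikram 8, Grace 42, Omar 0, Wendy 18.

Grace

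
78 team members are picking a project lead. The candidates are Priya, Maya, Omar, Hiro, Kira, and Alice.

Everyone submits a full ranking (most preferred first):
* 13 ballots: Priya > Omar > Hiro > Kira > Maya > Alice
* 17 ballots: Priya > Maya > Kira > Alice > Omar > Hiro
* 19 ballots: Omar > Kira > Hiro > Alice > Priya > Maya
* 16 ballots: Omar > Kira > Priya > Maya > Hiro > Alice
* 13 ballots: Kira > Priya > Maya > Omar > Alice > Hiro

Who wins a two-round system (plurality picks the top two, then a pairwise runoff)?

Round 1 first-place votes: Priya 30, Maya 0, Omar 35, Hiro 0, Kira 13, Alice 0. Omar and Priya advance.
Runoff: Omar is ranked above Priya on 35 ballots, Priya above Omar on 43.

Priya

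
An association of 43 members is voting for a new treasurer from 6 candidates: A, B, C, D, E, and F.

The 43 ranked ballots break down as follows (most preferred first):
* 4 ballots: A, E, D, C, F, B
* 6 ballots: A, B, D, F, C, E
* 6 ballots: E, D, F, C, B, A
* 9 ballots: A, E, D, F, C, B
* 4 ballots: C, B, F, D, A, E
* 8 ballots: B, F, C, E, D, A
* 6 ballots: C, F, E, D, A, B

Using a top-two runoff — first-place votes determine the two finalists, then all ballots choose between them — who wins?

C

Round 1 first-place votes: A 19, B 8, C 10, D 0, E 6, F 0. A and C advance.
Runoff: A is ranked above C on 19 ballots, C above A on 24.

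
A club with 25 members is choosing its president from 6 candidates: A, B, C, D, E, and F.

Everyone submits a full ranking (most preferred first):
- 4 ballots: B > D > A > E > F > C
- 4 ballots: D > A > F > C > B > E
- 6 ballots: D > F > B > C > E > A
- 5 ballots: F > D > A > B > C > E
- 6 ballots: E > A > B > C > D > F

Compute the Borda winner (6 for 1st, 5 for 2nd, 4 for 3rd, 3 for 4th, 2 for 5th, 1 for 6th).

D

A: 4×4 + 4×5 + 6×1 + 5×4 + 6×5 = 92
B: 4×6 + 4×2 + 6×4 + 5×3 + 6×4 = 95
C: 4×1 + 4×3 + 6×3 + 5×2 + 6×3 = 62
D: 4×5 + 4×6 + 6×6 + 5×5 + 6×2 = 117
E: 4×3 + 4×1 + 6×2 + 5×1 + 6×6 = 69
F: 4×2 + 4×4 + 6×5 + 5×6 + 6×1 = 90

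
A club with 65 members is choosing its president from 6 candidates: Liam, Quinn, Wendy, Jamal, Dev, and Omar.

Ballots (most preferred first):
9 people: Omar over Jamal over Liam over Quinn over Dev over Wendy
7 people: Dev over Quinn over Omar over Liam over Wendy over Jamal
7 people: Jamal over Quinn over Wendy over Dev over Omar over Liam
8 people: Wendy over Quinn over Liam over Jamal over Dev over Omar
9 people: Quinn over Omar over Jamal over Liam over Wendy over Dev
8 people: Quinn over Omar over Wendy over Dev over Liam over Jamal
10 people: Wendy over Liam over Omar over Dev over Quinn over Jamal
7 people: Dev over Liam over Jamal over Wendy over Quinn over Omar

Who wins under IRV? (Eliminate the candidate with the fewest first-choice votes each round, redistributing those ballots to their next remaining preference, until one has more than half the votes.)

Quinn

Round 1: Liam 0, Quinn 17, Wendy 18, Jamal 7, Dev 14, Omar 9. Liam eliminated.
Round 2: Quinn 17, Wendy 18, Jamal 7, Dev 14, Omar 9. Jamal eliminated.
Round 3: Quinn 24, Wendy 18, Dev 14, Omar 9. Omar eliminated.
Round 4: Quinn 33, Wendy 18, Dev 14. Quinn has a majority (≥33).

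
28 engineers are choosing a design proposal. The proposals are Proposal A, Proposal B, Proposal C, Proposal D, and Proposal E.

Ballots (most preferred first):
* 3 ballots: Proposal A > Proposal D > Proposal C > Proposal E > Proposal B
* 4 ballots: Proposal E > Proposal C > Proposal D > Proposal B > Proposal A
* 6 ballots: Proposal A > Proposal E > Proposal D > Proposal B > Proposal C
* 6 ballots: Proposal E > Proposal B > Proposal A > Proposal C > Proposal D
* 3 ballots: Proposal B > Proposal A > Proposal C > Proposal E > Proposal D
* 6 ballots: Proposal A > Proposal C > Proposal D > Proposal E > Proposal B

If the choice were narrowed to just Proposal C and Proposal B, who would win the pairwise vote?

Proposal B

Proposal C is ranked above Proposal B on 13 ballots; Proposal B above Proposal C on 15.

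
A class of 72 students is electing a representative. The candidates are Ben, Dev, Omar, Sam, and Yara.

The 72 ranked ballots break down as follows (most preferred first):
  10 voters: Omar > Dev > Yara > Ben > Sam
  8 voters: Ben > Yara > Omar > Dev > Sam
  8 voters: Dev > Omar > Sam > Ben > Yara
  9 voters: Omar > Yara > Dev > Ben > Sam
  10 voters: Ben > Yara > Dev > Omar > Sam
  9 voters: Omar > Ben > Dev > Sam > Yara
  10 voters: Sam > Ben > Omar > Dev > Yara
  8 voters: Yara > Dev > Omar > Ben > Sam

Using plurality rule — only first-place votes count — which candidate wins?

First-place votes: Ben 18, Dev 8, Omar 28, Sam 10, Yara 8.

Omar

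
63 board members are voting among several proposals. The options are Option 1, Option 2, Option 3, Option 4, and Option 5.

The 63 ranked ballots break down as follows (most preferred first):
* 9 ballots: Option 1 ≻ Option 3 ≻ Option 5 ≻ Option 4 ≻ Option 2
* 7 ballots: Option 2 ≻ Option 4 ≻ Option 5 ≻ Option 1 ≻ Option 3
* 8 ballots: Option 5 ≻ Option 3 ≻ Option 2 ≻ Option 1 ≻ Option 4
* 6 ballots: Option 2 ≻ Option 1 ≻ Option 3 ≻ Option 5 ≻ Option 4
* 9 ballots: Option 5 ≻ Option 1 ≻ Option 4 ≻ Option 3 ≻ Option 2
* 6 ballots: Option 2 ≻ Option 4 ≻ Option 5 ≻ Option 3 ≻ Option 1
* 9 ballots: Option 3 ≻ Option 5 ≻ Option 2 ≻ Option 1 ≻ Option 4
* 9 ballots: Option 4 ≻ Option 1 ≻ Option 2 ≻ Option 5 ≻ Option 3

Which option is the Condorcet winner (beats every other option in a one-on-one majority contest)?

Option 5 vs Option 1: 39–24
Option 5 vs Option 2: 35–28
Option 5 vs Option 3: 39–24
Option 5 vs Option 4: 41–22
Option 5 beats every other option.

Option 5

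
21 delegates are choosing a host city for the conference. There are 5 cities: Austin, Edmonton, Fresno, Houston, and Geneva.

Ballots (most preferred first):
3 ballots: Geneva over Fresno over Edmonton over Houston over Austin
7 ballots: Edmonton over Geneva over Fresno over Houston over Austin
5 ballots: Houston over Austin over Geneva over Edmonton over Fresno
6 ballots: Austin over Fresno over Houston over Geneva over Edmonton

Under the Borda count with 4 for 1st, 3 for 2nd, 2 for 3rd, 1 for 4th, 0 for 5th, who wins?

Geneva

Austin: 3×0 + 7×0 + 5×3 + 6×4 = 39
Edmonton: 3×2 + 7×4 + 5×1 + 6×0 = 39
Fresno: 3×3 + 7×2 + 5×0 + 6×3 = 41
Houston: 3×1 + 7×1 + 5×4 + 6×2 = 42
Geneva: 3×4 + 7×3 + 5×2 + 6×1 = 49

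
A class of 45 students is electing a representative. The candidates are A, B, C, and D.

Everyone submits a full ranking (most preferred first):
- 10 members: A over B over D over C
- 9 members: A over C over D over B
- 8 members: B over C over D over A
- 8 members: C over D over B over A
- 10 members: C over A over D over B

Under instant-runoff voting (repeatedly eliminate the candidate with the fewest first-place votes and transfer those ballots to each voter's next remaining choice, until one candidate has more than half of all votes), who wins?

C

Round 1: A 19, B 8, C 18, D 0. D eliminated.
Round 2: A 19, B 8, C 18. B eliminated.
Round 3: A 19, C 26. C has a majority (≥23).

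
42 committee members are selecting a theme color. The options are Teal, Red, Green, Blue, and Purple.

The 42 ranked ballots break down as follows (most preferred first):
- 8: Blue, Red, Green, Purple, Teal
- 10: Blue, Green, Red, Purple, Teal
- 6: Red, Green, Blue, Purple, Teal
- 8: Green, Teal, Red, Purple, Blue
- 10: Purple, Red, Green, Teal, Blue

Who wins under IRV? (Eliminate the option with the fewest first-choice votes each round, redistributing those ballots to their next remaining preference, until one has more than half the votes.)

Round 1: Teal 0, Red 6, Green 8, Blue 18, Purple 10. Teal eliminated.
Round 2: Red 6, Green 8, Blue 18, Purple 10. Red eliminated.
Round 3: Green 14, Blue 18, Purple 10. Purple eliminated.
Round 4: Green 24, Blue 18. Green has a majority (≥22).

Green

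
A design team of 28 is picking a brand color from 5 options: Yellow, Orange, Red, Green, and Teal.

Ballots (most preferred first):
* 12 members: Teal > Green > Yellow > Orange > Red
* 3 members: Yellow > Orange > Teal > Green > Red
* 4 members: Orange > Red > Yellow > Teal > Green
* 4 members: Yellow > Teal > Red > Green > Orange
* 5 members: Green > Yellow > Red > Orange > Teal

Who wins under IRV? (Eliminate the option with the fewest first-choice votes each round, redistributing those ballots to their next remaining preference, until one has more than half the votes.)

Round 1: Yellow 7, Orange 4, Red 0, Green 5, Teal 12. Red eliminated.
Round 2: Yellow 7, Orange 4, Green 5, Teal 12. Orange eliminated.
Round 3: Yellow 11, Green 5, Teal 12. Green eliminated.
Round 4: Yellow 16, Teal 12. Yellow has a majority (≥15).

Yellow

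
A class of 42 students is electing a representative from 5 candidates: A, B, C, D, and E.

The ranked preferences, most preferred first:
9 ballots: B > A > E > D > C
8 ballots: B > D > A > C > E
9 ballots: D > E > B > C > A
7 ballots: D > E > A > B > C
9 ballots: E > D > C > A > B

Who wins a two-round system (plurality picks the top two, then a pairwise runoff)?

Round 1 first-place votes: A 0, B 17, C 0, D 16, E 9. B and D advance.
Runoff: B is ranked above D on 17 ballots, D above B on 25.

D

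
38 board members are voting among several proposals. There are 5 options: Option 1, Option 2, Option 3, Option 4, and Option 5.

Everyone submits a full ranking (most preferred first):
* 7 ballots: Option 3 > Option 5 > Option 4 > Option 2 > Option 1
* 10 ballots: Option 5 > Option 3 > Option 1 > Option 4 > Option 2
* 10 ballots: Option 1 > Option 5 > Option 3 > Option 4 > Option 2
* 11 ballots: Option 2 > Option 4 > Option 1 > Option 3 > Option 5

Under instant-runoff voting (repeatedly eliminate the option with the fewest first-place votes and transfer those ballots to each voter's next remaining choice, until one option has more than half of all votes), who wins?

Round 1: Option 1 10, Option 2 11, Option 3 7, Option 4 0, Option 5 10. Option 4 eliminated.
Round 2: Option 1 10, Option 2 11, Option 3 7, Option 5 10. Option 3 eliminated.
Round 3: Option 1 10, Option 2 11, Option 5 17. Option 1 eliminated.
Round 4: Option 2 11, Option 5 27. Option 5 has a majority (≥20).

Option 5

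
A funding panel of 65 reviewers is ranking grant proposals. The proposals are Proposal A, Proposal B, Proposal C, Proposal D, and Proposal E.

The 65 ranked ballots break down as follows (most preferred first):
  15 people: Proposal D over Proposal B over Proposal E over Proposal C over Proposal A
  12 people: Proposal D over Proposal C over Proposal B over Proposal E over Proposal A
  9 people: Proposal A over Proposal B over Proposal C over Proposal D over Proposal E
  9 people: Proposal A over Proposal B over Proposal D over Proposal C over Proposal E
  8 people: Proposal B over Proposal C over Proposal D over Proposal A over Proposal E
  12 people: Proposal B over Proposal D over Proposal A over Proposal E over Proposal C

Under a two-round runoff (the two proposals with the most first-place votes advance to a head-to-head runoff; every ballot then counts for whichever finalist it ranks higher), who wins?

Proposal B

Round 1 first-place votes: Proposal A 18, Proposal B 20, Proposal C 0, Proposal D 27, Proposal E 0. Proposal D and Proposal B advance.
Runoff: Proposal D is ranked above Proposal B on 27 ballots, Proposal B above Proposal D on 38.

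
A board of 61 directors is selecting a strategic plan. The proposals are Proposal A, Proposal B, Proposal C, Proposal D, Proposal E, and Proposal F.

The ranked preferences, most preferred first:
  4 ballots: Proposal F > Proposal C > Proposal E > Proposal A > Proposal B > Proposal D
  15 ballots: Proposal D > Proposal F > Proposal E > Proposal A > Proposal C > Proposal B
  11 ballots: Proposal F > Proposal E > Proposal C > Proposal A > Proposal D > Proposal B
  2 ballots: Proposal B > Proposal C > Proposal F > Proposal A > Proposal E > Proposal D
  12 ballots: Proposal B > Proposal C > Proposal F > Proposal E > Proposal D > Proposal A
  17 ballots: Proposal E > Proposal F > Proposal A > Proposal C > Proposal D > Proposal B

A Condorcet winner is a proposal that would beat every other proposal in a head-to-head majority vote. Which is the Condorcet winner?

Proposal F

Proposal F vs Proposal A: 61–0
Proposal F vs Proposal B: 47–14
Proposal F vs Proposal C: 47–14
Proposal F vs Proposal D: 46–15
Proposal F vs Proposal E: 44–17
Proposal F beats every other proposal.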